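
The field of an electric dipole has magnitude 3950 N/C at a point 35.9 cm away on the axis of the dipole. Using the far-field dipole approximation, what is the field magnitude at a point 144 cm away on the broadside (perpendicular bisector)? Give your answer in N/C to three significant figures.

E ≈ 30.6 N/C

Dipole fields scale as 1/r³ in the far field.
The axial field is twice the equatorial field at the same r, so the geometry factor is 1/2.
E₂ = E₁ · (1/2) · (r₁/r₂)³ = 3950 · 0.5 · (35.9/144)³.
(r₁/r₂)³ = (0.2493)³ = 0.0155.
E₂ ≈ 30.60 N/C.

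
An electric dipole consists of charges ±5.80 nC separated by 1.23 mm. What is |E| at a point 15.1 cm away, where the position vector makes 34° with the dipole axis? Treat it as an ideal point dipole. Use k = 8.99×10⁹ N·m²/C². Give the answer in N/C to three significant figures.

E ≈ 32.6 N/C

Dipole moment p = qd = (5.80×10⁻⁹ C)(0.00123 m) = 7.134×10⁻¹² C·m.
At angle θ the dipole field magnitude is E = (kp/r³)·√(1 + 3cos²θ).
kp/r³ = (8.99×10⁹)(7.134×10⁻¹²) / (0.151)³ = 18.63 N/C.
√(1 + 3cos²34°) = √(1 + 3·0.6873) = √3.0619 ≈ 1.7498.
E ≈ 18.63 × 1.750 = 32.60 N/C.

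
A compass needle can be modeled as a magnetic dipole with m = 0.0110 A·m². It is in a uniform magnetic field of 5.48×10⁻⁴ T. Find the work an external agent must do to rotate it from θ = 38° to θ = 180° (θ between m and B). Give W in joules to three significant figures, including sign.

W ≈ 1.08×10⁻⁵ J

W_ext = ΔU = −mB cosθ₂ + mB cosθ₁ = mB(cosθ₁ − cosθ₂).
W = (0.0110)(5.48×10⁻⁴)·(cos38° − cos180°) = (6.028×10⁻⁶)·(+1.7880) = 1.078×10⁻⁵ J.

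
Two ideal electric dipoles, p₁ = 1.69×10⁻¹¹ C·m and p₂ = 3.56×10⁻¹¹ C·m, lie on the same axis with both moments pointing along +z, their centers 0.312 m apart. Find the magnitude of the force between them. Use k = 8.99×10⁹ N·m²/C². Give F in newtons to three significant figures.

On-axis field of dipole 1 at distance r: E = 2kp₁/r³. Force on dipole 2 is F = p₂·dE/dr (gradient along axis).
dE/dr = −6kp₁/r⁴, so |F| = 6kp₁p₂/r⁴ (attractive for aligned moments).
F = 6(8.99×10⁹)(1.69×10⁻¹¹)(3.56×10⁻¹¹)/(0.312)⁴ = 3.425×10⁻⁹ N.

F ≈ 3.42×10⁻⁹ N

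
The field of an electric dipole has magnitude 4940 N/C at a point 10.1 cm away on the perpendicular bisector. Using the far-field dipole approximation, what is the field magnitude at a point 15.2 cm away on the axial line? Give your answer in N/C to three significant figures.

Dipole fields scale as 1/r³ in the far field.
The axial field is twice the equatorial field at the same r, so the geometry factor is 2/1.
E₂ = E₁ · (2/1) · (r₁/r₂)³ = 4940 · 2 · (10.1/15.2)³.
(r₁/r₂)³ = (0.6645)³ = 0.2934.
E₂ ≈ 2899 N/C.

E ≈ 2900 N/C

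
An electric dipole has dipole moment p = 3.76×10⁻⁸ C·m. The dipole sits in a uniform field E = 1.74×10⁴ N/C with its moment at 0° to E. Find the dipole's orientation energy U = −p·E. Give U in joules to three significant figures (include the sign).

U ≈ -6.54×10⁻⁴ J

U = −p·E = −pE cosθ.
U = −(3.76×10⁻⁸)(1.74×10⁴)·cos0° = -6.542×10⁻⁴ J.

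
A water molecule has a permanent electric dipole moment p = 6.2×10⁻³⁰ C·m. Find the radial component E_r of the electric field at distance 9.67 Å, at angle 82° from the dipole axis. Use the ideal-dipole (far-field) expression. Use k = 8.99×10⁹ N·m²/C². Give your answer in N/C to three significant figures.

For a dipole, E_r = (2kp cosθ)/r³.
kp/r³ = (8.99×10⁹)(6.20×10⁻³⁰)/(9.67×10⁻¹⁰)³ = 6.164×10⁷ N/C.
E_r = 2·6.164×10⁷·cos82° = 1.716×10⁷ N/C.

E_r ≈ 1.72×10⁷ N/C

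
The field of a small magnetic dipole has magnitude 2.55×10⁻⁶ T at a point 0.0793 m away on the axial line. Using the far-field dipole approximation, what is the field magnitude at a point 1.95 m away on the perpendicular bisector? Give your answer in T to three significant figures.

B ≈ 8.57×10⁻¹¹ T

Dipole fields scale as 1/r³ in the far field.
The axial field is twice the equatorial field at the same r, so the geometry factor is 1/2.
B₂ = B₁ · (1/2) · (r₁/r₂)³ = 2.55×10⁻⁶ · 0.5 · (0.0793/1.95)³.
(r₁/r₂)³ = (0.04067)³ = 6.725e-05.
B₂ ≈ 8.575×10⁻¹¹ T.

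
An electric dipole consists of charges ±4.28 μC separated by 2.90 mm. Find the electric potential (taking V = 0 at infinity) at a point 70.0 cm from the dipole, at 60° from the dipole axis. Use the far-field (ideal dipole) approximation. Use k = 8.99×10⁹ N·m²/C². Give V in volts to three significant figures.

Dipole moment p = qd = (4.28×10⁻⁶ C)(0.00290 m) = 1.241×10⁻⁸ C·m.
The dipole potential is V = kp cosθ / r².
V = (8.99×10⁹)(1.241×10⁻⁸)·cos60° / (0.700)² = 113.8 V.

V ≈ 114 V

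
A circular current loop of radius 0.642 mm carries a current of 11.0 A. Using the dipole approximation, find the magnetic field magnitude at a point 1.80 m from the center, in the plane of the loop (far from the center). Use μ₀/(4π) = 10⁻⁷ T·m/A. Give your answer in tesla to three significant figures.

Magnetic moment m = IA = Iπa² = (11.0)·π·(6.42×10⁻⁴)² = 1.424×10⁻⁵ A·m².
In the equatorial plane B = (μ₀/4π)·m/r³ (half the axial value).
B = (10⁻⁷)·(1.424×10⁻⁵) / (1.80)³ = 2.442×10⁻¹³ T.

B ≈ 2.44×10⁻¹³ T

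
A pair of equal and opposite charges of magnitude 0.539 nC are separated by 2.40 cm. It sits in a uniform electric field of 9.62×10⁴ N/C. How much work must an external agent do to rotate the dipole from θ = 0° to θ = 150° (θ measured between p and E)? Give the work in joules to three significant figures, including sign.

W ≈ 2.32×10⁻⁶ J

Dipole moment p = qd = (5.39×10⁻¹⁰ C)(0.0240 m) = 1.294×10⁻¹¹ C·m.
W_ext = ΔU = U(θ₂) − U(θ₁) = −pE cosθ₂ − (−pE cosθ₁) = pE(cosθ₁ − cosθ₂).
W = (1.294×10⁻¹¹)(9.62×10⁴)·(cos0° − cos150°) = (1.245×10⁻⁶)·(+1.8660) = 2.323×10⁻⁶ J.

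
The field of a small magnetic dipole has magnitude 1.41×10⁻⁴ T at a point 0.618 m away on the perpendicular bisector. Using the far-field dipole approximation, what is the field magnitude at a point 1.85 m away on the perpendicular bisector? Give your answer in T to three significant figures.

Dipole fields scale as 1/r³ in the far field; the geometry is the same at both points.
B₂ = B₁ · (r₁/r₂)³ = 1.41×10⁻⁴ · (0.618/1.85)³.
(r₁/r₂)³ = (0.3341)³ = 0.03728.
B₂ ≈ 5.256×10⁻⁶ T.

B ≈ 5.26×10⁻⁶ T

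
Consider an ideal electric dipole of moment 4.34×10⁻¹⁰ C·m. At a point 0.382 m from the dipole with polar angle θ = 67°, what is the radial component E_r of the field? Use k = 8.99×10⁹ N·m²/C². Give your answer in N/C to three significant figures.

For a dipole, E_r = (2kp cosθ)/r³.
kp/r³ = (8.99×10⁹)(4.34×10⁻¹⁰)/(0.382)³ = 69.99 N/C.
E_r = 2·69.99·cos67° = 54.70 N/C.

E_r ≈ 54.7 N/C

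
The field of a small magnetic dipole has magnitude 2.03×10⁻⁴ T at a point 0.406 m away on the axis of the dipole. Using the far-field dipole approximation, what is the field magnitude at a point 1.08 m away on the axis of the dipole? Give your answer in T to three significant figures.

B ≈ 1.08×10⁻⁵ T

Dipole fields scale as 1/r³ in the far field; the geometry is the same at both points.
B₂ = B₁ · (r₁/r₂)³ = 2.03×10⁻⁴ · (0.406/1.08)³.
(r₁/r₂)³ = (0.3759)³ = 0.05313.
B₂ ≈ 1.078×10⁻⁵ T.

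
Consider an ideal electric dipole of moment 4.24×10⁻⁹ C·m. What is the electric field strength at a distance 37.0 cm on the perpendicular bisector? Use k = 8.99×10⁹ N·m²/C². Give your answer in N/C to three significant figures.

In the equatorial plane E = kp/r³.
E = (8.99×10⁹)(4.24×10⁻⁹) / (0.370)³ = 752.5 N/C.

E ≈ 753 N/C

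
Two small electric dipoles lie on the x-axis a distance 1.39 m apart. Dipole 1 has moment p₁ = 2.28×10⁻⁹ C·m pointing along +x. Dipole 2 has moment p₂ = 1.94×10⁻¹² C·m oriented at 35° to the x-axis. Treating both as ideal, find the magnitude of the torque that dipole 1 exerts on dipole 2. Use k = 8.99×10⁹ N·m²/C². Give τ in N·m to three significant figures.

The second dipole sits on the axis of the first, so the field there is axial: E₁ = 2kp₁/r³ along +x.
E₁ = 2(8.99×10⁹)(2.28×10⁻⁹)/(1.39)³ = 15.26 N/C.
Torque on the second dipole: τ = p₂ E₁ sinθ.
τ = (1.94×10⁻¹²)(15.26)·sin35° = 1.699×10⁻¹¹ N·m.

τ ≈ 1.70×10⁻¹¹ N·m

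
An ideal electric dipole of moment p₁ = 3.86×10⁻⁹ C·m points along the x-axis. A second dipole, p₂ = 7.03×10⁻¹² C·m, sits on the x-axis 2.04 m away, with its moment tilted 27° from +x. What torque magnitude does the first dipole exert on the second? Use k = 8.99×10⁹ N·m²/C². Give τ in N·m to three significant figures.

The second dipole sits on the axis of the first, so the field there is axial: E₁ = 2kp₁/r³ along +x.
E₁ = 2(8.99×10⁹)(3.86×10⁻⁹)/(2.04)³ = 8.175 N/C.
Torque on the second dipole: τ = p₂ E₁ sinθ.
τ = (7.03×10⁻¹²)(8.175)·sin27° = 2.609×10⁻¹¹ N·m.

τ ≈ 2.61×10⁻¹¹ N·m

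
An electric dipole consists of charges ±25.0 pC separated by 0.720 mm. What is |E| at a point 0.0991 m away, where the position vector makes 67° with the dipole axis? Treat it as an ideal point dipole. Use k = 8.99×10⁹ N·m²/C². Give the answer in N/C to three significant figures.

E ≈ 0.201 N/C

Dipole moment p = qd = (2.50×10⁻¹¹ C)(7.20×10⁻⁴ m) = 1.80×10⁻¹⁴ C·m.
At angle θ the dipole field magnitude is E = (kp/r³)·√(1 + 3cos²θ).
kp/r³ = (8.99×10⁹)(1.80×10⁻¹⁴) / (0.0991)³ = 0.1663 N/C.
√(1 + 3cos²67°) = √(1 + 3·0.1527) = √1.4580 ≈ 1.2075.
E ≈ 0.1663 × 1.207 = 0.2008 N/C.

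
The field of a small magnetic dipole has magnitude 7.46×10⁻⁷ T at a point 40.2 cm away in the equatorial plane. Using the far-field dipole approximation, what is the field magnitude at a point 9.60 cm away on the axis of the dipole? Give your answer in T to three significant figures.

Dipole fields scale as 1/r³ in the far field.
The axial field is twice the equatorial field at the same r, so the geometry factor is 2/1.
B₂ = B₁ · (2/1) · (r₁/r₂)³ = 7.46×10⁻⁷ · 2 · (40.2/9.60)³.
(r₁/r₂)³ = (4.188)³ = 73.43.
B₂ ≈ 1.096×10⁻⁴ T.

B ≈ 1.10×10⁻⁴ T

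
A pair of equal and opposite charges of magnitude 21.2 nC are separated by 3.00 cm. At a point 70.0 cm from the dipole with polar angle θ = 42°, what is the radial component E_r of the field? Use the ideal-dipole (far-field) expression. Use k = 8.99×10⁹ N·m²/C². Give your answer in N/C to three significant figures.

Dipole moment p = qd = (2.12×10⁻⁸ C)(0.0300 m) = 6.36×10⁻¹⁰ C·m.
For a dipole, E_r = (2kp cosθ)/r³.
kp/r³ = (8.99×10⁹)(6.36×10⁻¹⁰)/(0.700)³ = 16.67 N/C.
E_r = 2·16.67·cos42° = 24.78 N/C.

E_r ≈ 24.8 N/C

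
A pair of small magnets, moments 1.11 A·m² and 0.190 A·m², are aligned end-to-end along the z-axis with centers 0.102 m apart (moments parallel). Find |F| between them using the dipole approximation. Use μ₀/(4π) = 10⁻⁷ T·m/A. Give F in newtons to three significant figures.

On-axis B of dipole 1: B = (μ₀/4π)·2m₁/r³. Force on dipole 2: F = m₂·dB/dr.
dB/dr = −(μ₀/4π)·6m₁/r⁴, so |F| = (μ₀/4π)·6m₁m₂/r⁴.
F = 6(10⁻⁷)(1.11)(0.190)/(0.102)⁴ = 0.001169 N.

F ≈ 0.00117 N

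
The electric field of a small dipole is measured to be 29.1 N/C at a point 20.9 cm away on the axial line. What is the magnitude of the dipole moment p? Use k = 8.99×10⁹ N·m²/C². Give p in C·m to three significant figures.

p ≈ 1.48×10⁻¹¹ C·m

On axis E = 2kp/r³, so p = Er³/(2k).
p = (29.1)·(0.209)³ / (2·8.99×10⁹) = 1.478×10⁻¹¹ C·m.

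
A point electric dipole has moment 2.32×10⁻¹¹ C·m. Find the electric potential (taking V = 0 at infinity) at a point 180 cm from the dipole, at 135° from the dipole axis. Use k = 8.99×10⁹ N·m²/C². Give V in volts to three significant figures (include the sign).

V ≈ -0.0455 V

The dipole potential is V = kp cosθ / r².
V = (8.99×10⁹)(2.32×10⁻¹¹)·cos135° / (1.80)² = -0.04552 V.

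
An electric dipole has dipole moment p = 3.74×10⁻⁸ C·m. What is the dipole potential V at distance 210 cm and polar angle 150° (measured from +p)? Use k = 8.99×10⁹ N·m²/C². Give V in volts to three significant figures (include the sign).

The dipole potential is V = kp cosθ / r².
V = (8.99×10⁹)(3.74×10⁻⁸)·cos150° / (2.10)² = -66.03 V.

V ≈ -66.0 V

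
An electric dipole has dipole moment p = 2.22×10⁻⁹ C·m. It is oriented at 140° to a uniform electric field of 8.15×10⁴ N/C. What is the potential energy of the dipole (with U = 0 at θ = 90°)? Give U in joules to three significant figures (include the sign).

U = −p·E = −pE cosθ.
U = −(2.22×10⁻⁹)(8.15×10⁴)·cos140° = 1.386×10⁻⁴ J.

U ≈ 1.39×10⁻⁴ J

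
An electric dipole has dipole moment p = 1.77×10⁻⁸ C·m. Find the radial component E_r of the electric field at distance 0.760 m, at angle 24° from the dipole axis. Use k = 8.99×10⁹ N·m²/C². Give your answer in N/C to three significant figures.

For a dipole, E_r = (2kp cosθ)/r³.
kp/r³ = (8.99×10⁹)(1.77×10⁻⁸)/(0.760)³ = 362.5 N/C.
E_r = 2·362.5·cos24° = 662.3 N/C.

E_r ≈ 662 N/C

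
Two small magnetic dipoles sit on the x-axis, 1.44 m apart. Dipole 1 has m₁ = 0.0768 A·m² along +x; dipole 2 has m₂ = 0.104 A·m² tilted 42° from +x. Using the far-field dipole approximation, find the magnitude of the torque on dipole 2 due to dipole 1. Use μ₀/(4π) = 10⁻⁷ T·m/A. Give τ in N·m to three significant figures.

Dipole B is on the axis of dipole A, so B₁ there is axial: B₁ = (μ₀/4π)·2m₁/r³ along +x.
B₁ = 2(10⁻⁷)(0.0768)/(1.44)³ = 5.144×10⁻⁹ T.
τ = m₂ B₁ sinθ.
τ = (0.104)(5.144×10⁻⁹)·sin42° = 3.580×10⁻¹⁰ N·m.

τ ≈ 3.58×10⁻¹⁰ N·m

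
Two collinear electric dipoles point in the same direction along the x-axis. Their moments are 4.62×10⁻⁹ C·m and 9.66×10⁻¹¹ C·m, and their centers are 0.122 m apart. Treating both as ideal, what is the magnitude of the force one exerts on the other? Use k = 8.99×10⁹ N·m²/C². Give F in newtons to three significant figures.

F ≈ 1.09×10⁻⁴ N

On-axis field of dipole 1 at distance r: E = 2kp₁/r³. Force on dipole 2 is F = p₂·dE/dr (gradient along axis).
dE/dr = −6kp₁/r⁴, so |F| = 6kp₁p₂/r⁴ (attractive for aligned moments).
F = 6(8.99×10⁹)(4.62×10⁻⁹)(9.66×10⁻¹¹)/(0.122)⁴ = 1.087×10⁻⁴ N.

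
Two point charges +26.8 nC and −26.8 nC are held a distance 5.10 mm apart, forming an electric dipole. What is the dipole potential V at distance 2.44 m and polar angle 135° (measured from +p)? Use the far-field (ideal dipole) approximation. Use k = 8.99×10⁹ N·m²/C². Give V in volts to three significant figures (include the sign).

Dipole moment p = qd = (2.68×10⁻⁸ C)(0.00510 m) = 1.367×10⁻¹⁰ C·m.
The dipole potential is V = kp cosθ / r².
V = (8.99×10⁹)(1.367×10⁻¹⁰)·cos135° / (2.44)² = -0.1460 V.

V ≈ -0.146 V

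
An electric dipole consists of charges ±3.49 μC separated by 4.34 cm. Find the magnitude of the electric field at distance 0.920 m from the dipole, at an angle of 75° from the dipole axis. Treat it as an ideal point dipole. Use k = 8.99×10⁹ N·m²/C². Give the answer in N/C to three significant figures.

Dipole moment p = qd = (3.49×10⁻⁶ C)(0.0434 m) = 1.515×10⁻⁷ C·m.
At angle θ the dipole field magnitude is E = (kp/r³)·√(1 + 3cos²θ).
kp/r³ = (8.99×10⁹)(1.515×10⁻⁷) / (0.920)³ = 1749 N/C.
√(1 + 3cos²75°) = √(1 + 3·0.0670) = √1.2010 ≈ 1.0959.
E ≈ 1749 × 1.096 = 1917 N/C.

E ≈ 1920 N/C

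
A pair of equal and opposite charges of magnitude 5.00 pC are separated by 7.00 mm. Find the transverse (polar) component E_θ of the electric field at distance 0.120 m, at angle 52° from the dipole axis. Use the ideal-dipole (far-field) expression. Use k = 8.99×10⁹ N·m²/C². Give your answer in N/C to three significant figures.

Dipole moment p = qd = (5.00×10⁻¹² C)(0.00700 m) = 3.50×10⁻¹⁴ C·m.
For a dipole, E_θ = (kp sinθ)/r³.
kp/r³ = (8.99×10⁹)(3.50×10⁻¹⁴)/(0.120)³ = 0.1821 N/C.
E_θ = 0.1821·sin52° = 0.1435 N/C.

E_θ ≈ 0.143 N/C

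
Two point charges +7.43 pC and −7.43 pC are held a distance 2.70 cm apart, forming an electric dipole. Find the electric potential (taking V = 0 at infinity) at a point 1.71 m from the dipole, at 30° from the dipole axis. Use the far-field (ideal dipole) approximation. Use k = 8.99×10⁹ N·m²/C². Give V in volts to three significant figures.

Dipole moment p = qd = (7.43×10⁻¹² C)(0.0270 m) = 2.006×10⁻¹³ C·m.
The dipole potential is V = kp cosθ / r².
V = (8.99×10⁹)(2.006×10⁻¹³)·cos30° / (1.71)² = 5.341×10⁻⁴ V.

V ≈ 5.34×10⁻⁴ V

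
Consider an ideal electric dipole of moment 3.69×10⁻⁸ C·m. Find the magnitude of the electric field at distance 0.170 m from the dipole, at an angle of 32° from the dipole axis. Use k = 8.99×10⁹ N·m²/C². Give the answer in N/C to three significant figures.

E ≈ 1.20×10⁵ N/C

At angle θ the dipole field magnitude is E = (kp/r³)·√(1 + 3cos²θ).
kp/r³ = (8.99×10⁹)(3.69×10⁻⁸) / (0.170)³ = 6.752×10⁴ N/C.
√(1 + 3cos²32°) = √(1 + 3·0.7192) = √3.1576 ≈ 1.7770.
E ≈ 6.752×10⁴ × 1.777 = 1.200×10⁵ N/C.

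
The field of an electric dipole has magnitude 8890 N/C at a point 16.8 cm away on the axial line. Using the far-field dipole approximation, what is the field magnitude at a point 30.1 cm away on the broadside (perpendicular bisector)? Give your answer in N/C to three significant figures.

Dipole fields scale as 1/r³ in the far field.
The axial field is twice the equatorial field at the same r, so the geometry factor is 1/2.
E₂ = E₁ · (1/2) · (r₁/r₂)³ = 8890 · 0.5 · (16.8/30.1)³.
(r₁/r₂)³ = (0.5581)³ = 0.1739.
E₂ ≈ 772.9 N/C.

E ≈ 773 N/C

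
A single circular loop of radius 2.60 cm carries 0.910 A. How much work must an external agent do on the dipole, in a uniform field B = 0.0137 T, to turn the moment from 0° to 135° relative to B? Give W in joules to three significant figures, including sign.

Magnetic moment m = IA = Iπa² = (0.910)·π·(0.0260)² = 0.001933 A·m².
W_ext = ΔU = −mB cosθ₂ + mB cosθ₁ = mB(cosθ₁ − cosθ₂).
W = (0.001933)(0.0137)·(cos0° − cos135°) = (2.648×10⁻⁵)·(+1.7071) = 4.521×10⁻⁵ J.

W ≈ 4.52×10⁻⁵ J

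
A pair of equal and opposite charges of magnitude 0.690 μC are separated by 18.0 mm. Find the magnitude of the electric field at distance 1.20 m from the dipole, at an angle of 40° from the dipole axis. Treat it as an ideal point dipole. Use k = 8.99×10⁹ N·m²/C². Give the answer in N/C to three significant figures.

E ≈ 107 N/C

Dipole moment p = qd = (6.90×10⁻⁷ C)(0.0180 m) = 1.242×10⁻⁸ C·m.
At angle θ the dipole field magnitude is E = (kp/r³)·√(1 + 3cos²θ).
kp/r³ = (8.99×10⁹)(1.242×10⁻⁸) / (1.20)³ = 64.62 N/C.
√(1 + 3cos²40°) = √(1 + 3·0.5868) = √2.7605 ≈ 1.6615.
E ≈ 64.62 × 1.661 = 107.4 N/C.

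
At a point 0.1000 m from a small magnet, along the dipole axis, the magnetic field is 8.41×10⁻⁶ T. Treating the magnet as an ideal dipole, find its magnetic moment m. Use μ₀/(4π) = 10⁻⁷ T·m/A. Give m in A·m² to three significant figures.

m ≈ 0.0421 A·m²

On axis B = (μ₀/4π)·2m/r³, so m = Br³·4π/(μ₀·2).
m = (8.41×10⁻⁶)·(0.100)³ / (2·10⁻⁷) = 0.04205 A·m².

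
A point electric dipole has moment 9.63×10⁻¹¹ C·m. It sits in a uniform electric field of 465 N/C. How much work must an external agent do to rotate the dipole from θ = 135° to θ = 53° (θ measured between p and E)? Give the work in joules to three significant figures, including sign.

W ≈ -5.86×10⁻⁸ J

W_ext = ΔU = U(θ₂) − U(θ₁) = −pE cosθ₂ − (−pE cosθ₁) = pE(cosθ₁ − cosθ₂).
W = (9.63×10⁻¹¹)(465)·(cos135° − cos53°) = (4.478×10⁻⁸)·(-1.3089) = -5.861×10⁻⁸ J.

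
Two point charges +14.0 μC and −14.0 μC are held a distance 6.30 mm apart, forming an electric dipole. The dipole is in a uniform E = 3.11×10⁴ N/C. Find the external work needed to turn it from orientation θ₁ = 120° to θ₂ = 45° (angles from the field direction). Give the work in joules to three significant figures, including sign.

Dipole moment p = qd = (1.40×10⁻⁵ C)(0.00630 m) = 8.82×10⁻⁸ C·m.
W_ext = ΔU = U(θ₂) − U(θ₁) = −pE cosθ₂ − (−pE cosθ₁) = pE(cosθ₁ − cosθ₂).
W = (8.82×10⁻⁸)(3.11×10⁴)·(cos120° − cos45°) = (0.002743)·(-1.2071) = -0.003311 J.

W ≈ -0.00331 J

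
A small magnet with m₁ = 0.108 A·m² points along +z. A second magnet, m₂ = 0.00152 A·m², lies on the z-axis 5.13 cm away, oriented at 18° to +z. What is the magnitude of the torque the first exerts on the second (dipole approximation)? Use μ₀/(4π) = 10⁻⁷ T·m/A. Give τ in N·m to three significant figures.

τ ≈ 7.51×10⁻⁸ N·m

Dipole B is on the axis of dipole A, so B₁ there is axial: B₁ = (μ₀/4π)·2m₁/r³ along +z.
B₁ = 2(10⁻⁷)(0.108)/(0.0513)³ = 1.600×10⁻⁴ T.
τ = m₂ B₁ sinθ.
τ = (0.00152)(1.600×10⁻⁴)·sin18° = 7.515×10⁻⁸ N·m.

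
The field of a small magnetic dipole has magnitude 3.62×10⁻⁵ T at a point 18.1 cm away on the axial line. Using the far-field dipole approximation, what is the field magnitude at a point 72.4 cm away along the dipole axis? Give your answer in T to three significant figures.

B ≈ 5.66×10⁻⁷ T

Dipole fields scale as 1/r³ in the far field; the geometry is the same at both points.
B₂ = B₁ · (r₁/r₂)³ = 3.62×10⁻⁵ · (18.1/72.4)³.
(r₁/r₂)³ = (0.25)³ = 0.01562.
B₂ ≈ 5.656×10⁻⁷ T.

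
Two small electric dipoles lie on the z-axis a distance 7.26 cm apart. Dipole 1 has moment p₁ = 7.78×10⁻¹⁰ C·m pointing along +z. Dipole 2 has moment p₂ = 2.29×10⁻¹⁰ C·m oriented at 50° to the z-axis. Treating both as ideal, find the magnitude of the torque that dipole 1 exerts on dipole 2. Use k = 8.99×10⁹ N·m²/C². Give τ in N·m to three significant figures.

The second dipole sits on the axis of the first, so the field there is axial: E₁ = 2kp₁/r³ along +z.
E₁ = 2(8.99×10⁹)(7.78×10⁻¹⁰)/(0.0726)³ = 3.656×10⁴ N/C.
Torque on the second dipole: τ = p₂ E₁ sinθ.
τ = (2.29×10⁻¹⁰)(3.656×10⁴)·sin50° = 6.413×10⁻⁶ N·m.

τ ≈ 6.41×10⁻⁶ N·m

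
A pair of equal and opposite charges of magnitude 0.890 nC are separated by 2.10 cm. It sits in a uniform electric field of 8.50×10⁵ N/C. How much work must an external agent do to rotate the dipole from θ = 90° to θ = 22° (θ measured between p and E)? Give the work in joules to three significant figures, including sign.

Dipole moment p = qd = (8.90×10⁻¹⁰ C)(0.0210 m) = 1.869×10⁻¹¹ C·m.
W_ext = ΔU = U(θ₂) − U(θ₁) = −pE cosθ₂ − (−pE cosθ₁) = pE(cosθ₁ − cosθ₂).
W = (1.869×10⁻¹¹)(8.50×10⁵)·(cos90° − cos22°) = (1.589×10⁻⁵)·(-0.9272) = -1.473×10⁻⁵ J.

W ≈ -1.47×10⁻⁵ J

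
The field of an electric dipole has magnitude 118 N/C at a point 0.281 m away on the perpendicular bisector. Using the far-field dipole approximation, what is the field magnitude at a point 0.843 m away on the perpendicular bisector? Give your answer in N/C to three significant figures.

Dipole fields scale as 1/r³ in the far field; the geometry is the same at both points.
E₂ = E₁ · (r₁/r₂)³ = 118 · (0.281/0.843)³.
(r₁/r₂)³ = (0.3333)³ = 0.03704.
E₂ ≈ 4.370 N/C.

E ≈ 4.37 N/C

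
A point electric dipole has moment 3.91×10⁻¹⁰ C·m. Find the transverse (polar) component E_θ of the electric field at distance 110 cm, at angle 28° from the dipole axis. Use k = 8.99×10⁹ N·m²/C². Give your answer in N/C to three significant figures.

For a dipole, E_θ = (kp sinθ)/r³.
kp/r³ = (8.99×10⁹)(3.91×10⁻¹⁰)/(1.10)³ = 2.641 N/C.
E_θ = 2.641·sin28° = 1.240 N/C.

E_θ ≈ 1.24 N/C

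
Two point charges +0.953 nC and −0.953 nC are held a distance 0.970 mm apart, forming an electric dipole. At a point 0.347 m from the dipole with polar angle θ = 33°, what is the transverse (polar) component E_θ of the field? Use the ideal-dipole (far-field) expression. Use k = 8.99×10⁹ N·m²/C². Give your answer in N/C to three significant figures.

E_θ ≈ 0.108 N/C

Dipole moment p = qd = (9.53×10⁻¹⁰ C)(9.70×10⁻⁴ m) = 9.244×10⁻¹³ C·m.
For a dipole, E_θ = (kp sinθ)/r³.
kp/r³ = (8.99×10⁹)(9.244×10⁻¹³)/(0.347)³ = 0.1989 N/C.
E_θ = 0.1989·sin33° = 0.1083 N/C.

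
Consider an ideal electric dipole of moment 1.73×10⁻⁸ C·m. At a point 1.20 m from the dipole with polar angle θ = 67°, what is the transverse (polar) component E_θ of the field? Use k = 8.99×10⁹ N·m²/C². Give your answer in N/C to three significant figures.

For a dipole, E_θ = (kp sinθ)/r³.
kp/r³ = (8.99×10⁹)(1.73×10⁻⁸)/(1.20)³ = 90.00 N/C.
E_θ = 90.00·sin67° = 82.85 N/C.

E_θ ≈ 82.8 N/C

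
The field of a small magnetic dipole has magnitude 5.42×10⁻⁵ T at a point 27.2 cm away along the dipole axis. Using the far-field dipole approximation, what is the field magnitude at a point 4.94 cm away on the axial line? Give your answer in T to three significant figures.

B ≈ 0.00905 T

Dipole fields scale as 1/r³ in the far field; the geometry is the same at both points.
B₂ = B₁ · (r₁/r₂)³ = 5.42×10⁻⁵ · (27.2/4.94)³.
(r₁/r₂)³ = (5.506)³ = 166.9.
B₂ ≈ 0.009047 T.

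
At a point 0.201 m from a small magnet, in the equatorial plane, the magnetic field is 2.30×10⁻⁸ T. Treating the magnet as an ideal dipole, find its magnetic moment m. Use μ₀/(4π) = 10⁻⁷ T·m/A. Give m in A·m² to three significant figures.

In the equatorial plane B = (μ₀/4π)·m/r³, so m = Br³·4π/(μ₀).
m = (2.30×10⁻⁸)·(0.201)³ / (10⁻⁷) = 0.001868 A·m².

m ≈ 0.00187 A·m²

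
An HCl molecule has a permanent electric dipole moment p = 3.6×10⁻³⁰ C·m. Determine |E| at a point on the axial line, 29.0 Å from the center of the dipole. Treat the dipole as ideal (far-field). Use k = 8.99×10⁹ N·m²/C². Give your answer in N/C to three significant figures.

E ≈ 2.65×10⁶ N/C

On the dipole axis E = 2kp/r³.
E = 2·(8.99×10⁹)(3.60×10⁻³⁰) / (2.90×10⁻⁹)³ = 2.654×10⁶ N/C.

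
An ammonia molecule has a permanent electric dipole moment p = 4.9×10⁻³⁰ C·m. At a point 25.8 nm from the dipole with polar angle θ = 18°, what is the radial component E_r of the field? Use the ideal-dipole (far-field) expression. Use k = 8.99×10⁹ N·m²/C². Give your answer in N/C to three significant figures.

For a dipole, E_r = (2kp cosθ)/r³.
kp/r³ = (8.99×10⁹)(4.90×10⁻³⁰)/(2.58×10⁻⁸)³ = 2565 N/C.
E_r = 2·2565·cos18° = 4879 N/C.

E_r ≈ 4880 N/C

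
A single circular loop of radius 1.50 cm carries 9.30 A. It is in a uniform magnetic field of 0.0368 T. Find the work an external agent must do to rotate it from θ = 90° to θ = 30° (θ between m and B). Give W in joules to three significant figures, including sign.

W ≈ -2.10×10⁻⁴ J

Magnetic moment m = IA = Iπa² = (9.30)·π·(0.0150)² = 0.006574 A·m².
W_ext = ΔU = −mB cosθ₂ + mB cosθ₁ = mB(cosθ₁ − cosθ₂).
W = (0.006574)(0.0368)·(cos90° − cos30°) = (2.419×10⁻⁴)·(-0.8660) = -2.095×10⁻⁴ J.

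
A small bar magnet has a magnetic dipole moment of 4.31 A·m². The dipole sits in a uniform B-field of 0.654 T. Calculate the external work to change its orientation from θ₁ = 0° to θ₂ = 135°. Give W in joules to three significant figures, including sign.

W_ext = ΔU = −mB cosθ₂ + mB cosθ₁ = mB(cosθ₁ − cosθ₂).
W = (4.31)(0.654)·(cos0° − cos135°) = (2.819)·(+1.7071) = 4.812 J.

W ≈ 4.81 J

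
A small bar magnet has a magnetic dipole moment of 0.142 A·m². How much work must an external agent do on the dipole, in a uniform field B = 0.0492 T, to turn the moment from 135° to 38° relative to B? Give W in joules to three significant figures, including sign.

W ≈ -0.0104 J

W_ext = ΔU = −mB cosθ₂ + mB cosθ₁ = mB(cosθ₁ − cosθ₂).
W = (0.142)(0.0492)·(cos135° − cos38°) = (0.006986)·(-1.4951) = -0.01045 J.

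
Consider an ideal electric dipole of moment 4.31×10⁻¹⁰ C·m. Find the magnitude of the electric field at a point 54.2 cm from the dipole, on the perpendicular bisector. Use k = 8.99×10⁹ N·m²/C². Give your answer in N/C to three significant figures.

E ≈ 24.3 N/C

In the equatorial plane E = kp/r³.
E = (8.99×10⁹)(4.31×10⁻¹⁰) / (0.542)³ = 24.34 N/C.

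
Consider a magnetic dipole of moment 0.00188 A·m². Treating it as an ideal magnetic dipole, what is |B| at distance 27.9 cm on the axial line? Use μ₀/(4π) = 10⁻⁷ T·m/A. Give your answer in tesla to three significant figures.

B ≈ 1.73×10⁻⁸ T

On axis B = (μ₀/4π)·2m/r³.
B = 2·(10⁻⁷)·(0.00188) / (0.279)³ = 1.731×10⁻⁸ T.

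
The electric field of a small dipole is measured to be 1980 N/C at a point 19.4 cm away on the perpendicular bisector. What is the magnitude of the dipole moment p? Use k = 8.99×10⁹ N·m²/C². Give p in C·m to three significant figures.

In the equatorial plane E = kp/r³, so p = Er³/(k).
p = (1980)·(0.194)³ / (8.99×10⁹) = 1.608×10⁻⁹ C·m.

p ≈ 1.61×10⁻⁹ C·m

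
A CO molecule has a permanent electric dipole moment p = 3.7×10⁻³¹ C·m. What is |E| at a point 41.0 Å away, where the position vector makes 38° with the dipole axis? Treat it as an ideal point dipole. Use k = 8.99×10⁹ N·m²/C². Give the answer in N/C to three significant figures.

E ≈ 8.17×10⁴ N/C

At angle θ the dipole field magnitude is E = (kp/r³)·√(1 + 3cos²θ).
kp/r³ = (8.99×10⁹)(3.70×10⁻³¹) / (4.10×10⁻⁹)³ = 4.826×10⁴ N/C.
√(1 + 3cos²38°) = √(1 + 3·0.6210) = √2.8629 ≈ 1.6920.
E ≈ 4.826×10⁴ × 1.692 = 8.166×10⁴ N/C.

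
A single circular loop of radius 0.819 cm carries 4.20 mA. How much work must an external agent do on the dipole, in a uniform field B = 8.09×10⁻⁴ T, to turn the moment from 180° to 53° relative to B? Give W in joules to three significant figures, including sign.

W ≈ -1.15×10⁻⁹ J

Magnetic moment m = IA = Iπa² = (0.00420)·π·(0.00819)² = 8.85×10⁻⁷ A·m².
W_ext = ΔU = −mB cosθ₂ + mB cosθ₁ = mB(cosθ₁ − cosθ₂).
W = (8.85×10⁻⁷)(8.09×10⁻⁴)·(cos180° − cos53°) = (7.160×10⁻¹⁰)·(-1.6018) = -1.147×10⁻⁹ J.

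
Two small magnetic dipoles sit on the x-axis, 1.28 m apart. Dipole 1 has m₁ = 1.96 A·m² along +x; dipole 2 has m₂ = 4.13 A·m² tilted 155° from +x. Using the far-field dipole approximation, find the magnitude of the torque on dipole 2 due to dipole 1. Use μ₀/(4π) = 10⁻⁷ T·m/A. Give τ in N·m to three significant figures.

Dipole B is on the axis of dipole A, so B₁ there is axial: B₁ = (μ₀/4π)·2m₁/r³ along +x.
B₁ = 2(10⁻⁷)(1.96)/(1.28)³ = 1.869×10⁻⁷ T.
τ = m₂ B₁ sinθ.
τ = (4.13)(1.869×10⁻⁷)·sin155° = 3.263×10⁻⁷ N·m.

τ ≈ 3.26×10⁻⁷ N·m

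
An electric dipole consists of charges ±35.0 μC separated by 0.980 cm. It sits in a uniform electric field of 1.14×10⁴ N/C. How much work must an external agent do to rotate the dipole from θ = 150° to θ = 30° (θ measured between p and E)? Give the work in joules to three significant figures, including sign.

Dipole moment p = qd = (3.50×10⁻⁵ C)(0.00980 m) = 3.43×10⁻⁷ C·m.
W_ext = ΔU = U(θ₂) − U(θ₁) = −pE cosθ₂ − (−pE cosθ₁) = pE(cosθ₁ − cosθ₂).
W = (3.43×10⁻⁷)(1.14×10⁴)·(cos150° − cos30°) = (0.003910)·(-1.7321) = -0.006773 J.

W ≈ -0.00677 J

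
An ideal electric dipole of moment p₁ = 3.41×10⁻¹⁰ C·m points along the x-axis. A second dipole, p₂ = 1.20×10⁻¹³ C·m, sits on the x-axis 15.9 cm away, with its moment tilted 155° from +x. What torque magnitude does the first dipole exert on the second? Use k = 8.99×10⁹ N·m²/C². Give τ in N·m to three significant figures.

The second dipole sits on the axis of the first, so the field there is axial: E₁ = 2kp₁/r³ along +x.
E₁ = 2(8.99×10⁹)(3.41×10⁻¹⁰)/(0.159)³ = 1525 N/C.
Torque on the second dipole: τ = p₂ E₁ sinθ.
τ = (1.20×10⁻¹³)(1525)·sin155° = 7.735×10⁻¹¹ N·m.

τ ≈ 7.74×10⁻¹¹ N·m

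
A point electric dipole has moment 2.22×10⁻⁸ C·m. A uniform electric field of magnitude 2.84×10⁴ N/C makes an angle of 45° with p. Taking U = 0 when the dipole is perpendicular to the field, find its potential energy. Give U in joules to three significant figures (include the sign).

U ≈ -4.46×10⁻⁴ J

U = −p·E = −pE cosθ.
U = −(2.22×10⁻⁸)(2.84×10⁴)·cos45° = -4.458×10⁻⁴ J.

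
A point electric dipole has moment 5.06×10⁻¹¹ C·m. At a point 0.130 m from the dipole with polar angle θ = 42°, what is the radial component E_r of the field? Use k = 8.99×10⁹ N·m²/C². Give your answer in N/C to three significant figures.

For a dipole, E_r = (2kp cosθ)/r³.
kp/r³ = (8.99×10⁹)(5.06×10⁻¹¹)/(0.130)³ = 207.1 N/C.
E_r = 2·207.1·cos42° = 307.7 N/C.

E_r ≈ 308 N/C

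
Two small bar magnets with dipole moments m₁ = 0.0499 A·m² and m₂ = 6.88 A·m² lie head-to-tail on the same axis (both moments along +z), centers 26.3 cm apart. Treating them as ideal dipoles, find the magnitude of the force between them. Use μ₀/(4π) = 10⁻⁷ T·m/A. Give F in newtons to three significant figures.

On-axis B of dipole 1: B = (μ₀/4π)·2m₁/r³. Force on dipole 2: F = m₂·dB/dr.
dB/dr = −(μ₀/4π)·6m₁/r⁴, so |F| = (μ₀/4π)·6m₁m₂/r⁴.
F = 6(10⁻⁷)(0.0499)(6.88)/(0.263)⁴ = 4.305×10⁻⁵ N.

F ≈ 4.31×10⁻⁵ N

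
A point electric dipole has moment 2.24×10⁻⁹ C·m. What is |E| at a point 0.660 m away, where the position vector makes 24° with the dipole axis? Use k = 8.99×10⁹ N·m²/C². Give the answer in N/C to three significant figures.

At angle θ the dipole field magnitude is E = (kp/r³)·√(1 + 3cos²θ).
kp/r³ = (8.99×10⁹)(2.24×10⁻⁹) / (0.660)³ = 70.04 N/C.
√(1 + 3cos²24°) = √(1 + 3·0.8346) = √3.5037 ≈ 1.8718.
E ≈ 70.04 × 1.872 = 131.1 N/C.

E ≈ 131 N/C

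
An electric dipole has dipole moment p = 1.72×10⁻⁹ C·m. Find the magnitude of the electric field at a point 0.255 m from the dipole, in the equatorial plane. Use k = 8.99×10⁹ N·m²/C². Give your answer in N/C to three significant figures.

E ≈ 933 N/C

On the perpendicular bisector E = kp/r³ (half the axial value at the same distance).
E = (8.99×10⁹)(1.72×10⁻⁹) / (0.255)³ = 932.5 N/C.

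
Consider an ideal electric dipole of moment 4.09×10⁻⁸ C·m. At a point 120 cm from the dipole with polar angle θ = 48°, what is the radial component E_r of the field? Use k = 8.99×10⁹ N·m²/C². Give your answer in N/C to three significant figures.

For a dipole, E_r = (2kp cosθ)/r³.
kp/r³ = (8.99×10⁹)(4.09×10⁻⁸)/(1.20)³ = 212.8 N/C.
E_r = 2·212.8·cos48° = 284.8 N/C.

E_r ≈ 285 N/C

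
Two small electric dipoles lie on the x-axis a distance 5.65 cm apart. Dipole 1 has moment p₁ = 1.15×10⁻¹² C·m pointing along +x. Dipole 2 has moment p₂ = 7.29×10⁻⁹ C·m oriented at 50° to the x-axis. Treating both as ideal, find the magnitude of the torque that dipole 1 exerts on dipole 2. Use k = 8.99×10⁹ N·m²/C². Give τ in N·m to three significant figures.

The second dipole sits on the axis of the first, so the field there is axial: E₁ = 2kp₁/r³ along +x.
E₁ = 2(8.99×10⁹)(1.15×10⁻¹²)/(0.0565)³ = 114.6 N/C.
Torque on the second dipole: τ = p₂ E₁ sinθ.
τ = (7.29×10⁻⁹)(114.6)·sin50° = 6.402×10⁻⁷ N·m.

τ ≈ 6.40×10⁻⁷ N·m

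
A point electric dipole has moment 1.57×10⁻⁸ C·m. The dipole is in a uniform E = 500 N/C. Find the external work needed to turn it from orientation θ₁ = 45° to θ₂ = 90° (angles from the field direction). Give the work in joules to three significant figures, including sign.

W_ext = ΔU = U(θ₂) − U(θ₁) = −pE cosθ₂ − (−pE cosθ₁) = pE(cosθ₁ − cosθ₂).
W = (1.57×10⁻⁸)(500)·(cos45° − cos90°) = (7.850×10⁻⁶)·(+0.7071) = 5.551×10⁻⁶ J.

W ≈ 5.55×10⁻⁶ J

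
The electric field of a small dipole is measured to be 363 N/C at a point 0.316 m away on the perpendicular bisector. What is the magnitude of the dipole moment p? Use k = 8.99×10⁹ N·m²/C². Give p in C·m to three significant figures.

p ≈ 1.27×10⁻⁹ C·m

In the equatorial plane E = kp/r³, so p = Er³/(k).
p = (363)·(0.316)³ / (8.99×10⁹) = 1.274×10⁻⁹ C·m.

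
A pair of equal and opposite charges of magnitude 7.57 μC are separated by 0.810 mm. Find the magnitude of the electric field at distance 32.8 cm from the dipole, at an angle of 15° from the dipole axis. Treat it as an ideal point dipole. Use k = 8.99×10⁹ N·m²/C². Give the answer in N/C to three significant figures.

Dipole moment p = qd = (7.57×10⁻⁶ C)(8.10×10⁻⁴ m) = 6.132×10⁻⁹ C·m.
At angle θ the dipole field magnitude is E = (kp/r³)·√(1 + 3cos²θ).
kp/r³ = (8.99×10⁹)(6.132×10⁻⁹) / (0.328)³ = 1562 N/C.
√(1 + 3cos²15°) = √(1 + 3·0.9330) = √3.7990 ≈ 1.9491.
E ≈ 1562 × 1.949 = 3045 N/C.

E ≈ 3040 N/C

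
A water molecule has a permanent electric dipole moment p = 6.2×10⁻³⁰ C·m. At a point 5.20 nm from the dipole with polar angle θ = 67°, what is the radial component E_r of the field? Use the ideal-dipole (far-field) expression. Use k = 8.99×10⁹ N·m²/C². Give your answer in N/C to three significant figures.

For a dipole, E_r = (2kp cosθ)/r³.
kp/r³ = (8.99×10⁹)(6.20×10⁻³⁰)/(5.20×10⁻⁹)³ = 3.964×10⁵ N/C.
E_r = 2·3.964×10⁵·cos67° = 3.098×10⁵ N/C.

E_r ≈ 3.10×10⁵ N/C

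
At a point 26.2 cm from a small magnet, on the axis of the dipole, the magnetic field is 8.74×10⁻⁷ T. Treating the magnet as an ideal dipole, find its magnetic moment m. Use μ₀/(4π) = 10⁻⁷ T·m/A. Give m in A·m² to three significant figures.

On axis B = (μ₀/4π)·2m/r³, so m = Br³·4π/(μ₀·2).
m = (8.74×10⁻⁷)·(0.262)³ / (2·10⁻⁷) = 0.07859 A·m².

m ≈ 0.0786 A·m²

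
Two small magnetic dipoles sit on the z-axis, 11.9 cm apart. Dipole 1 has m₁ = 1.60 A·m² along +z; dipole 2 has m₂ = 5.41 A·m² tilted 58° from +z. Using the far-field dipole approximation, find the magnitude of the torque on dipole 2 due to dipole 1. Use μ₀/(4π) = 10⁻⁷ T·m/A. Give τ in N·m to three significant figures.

τ ≈ 8.71×10⁻⁴ N·m

Dipole B is on the axis of dipole A, so B₁ there is axial: B₁ = (μ₀/4π)·2m₁/r³ along +z.
B₁ = 2(10⁻⁷)(1.60)/(0.119)³ = 1.899×10⁻⁴ T.
τ = m₂ B₁ sinθ.
τ = (5.41)(1.899×10⁻⁴)·sin58° = 8.712×10⁻⁴ N·m.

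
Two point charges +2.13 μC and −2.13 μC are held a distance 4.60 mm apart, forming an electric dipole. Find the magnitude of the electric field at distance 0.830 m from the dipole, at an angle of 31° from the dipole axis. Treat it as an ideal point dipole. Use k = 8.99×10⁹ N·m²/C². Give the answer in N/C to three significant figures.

E ≈ 276 N/C

Dipole moment p = qd = (2.13×10⁻⁶ C)(0.00460 m) = 9.798×10⁻⁹ C·m.
At angle θ the dipole field magnitude is E = (kp/r³)·√(1 + 3cos²θ).
kp/r³ = (8.99×10⁹)(9.798×10⁻⁹) / (0.830)³ = 154.1 N/C.
√(1 + 3cos²31°) = √(1 + 3·0.7347) = √3.2042 ≈ 1.7900.
E ≈ 154.1 × 1.790 = 275.8 N/C.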